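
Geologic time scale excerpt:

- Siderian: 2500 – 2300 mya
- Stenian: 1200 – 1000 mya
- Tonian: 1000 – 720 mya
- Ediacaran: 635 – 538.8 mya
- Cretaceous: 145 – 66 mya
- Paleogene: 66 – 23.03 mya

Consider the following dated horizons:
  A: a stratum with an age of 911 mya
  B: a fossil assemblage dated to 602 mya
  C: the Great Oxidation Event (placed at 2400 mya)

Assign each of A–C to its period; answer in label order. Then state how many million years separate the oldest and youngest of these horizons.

A: 911 Ma lies in 1000–720 Ma, so Tonian.
B: 602 Ma lies in 635–538.8 Ma, so Ediacaran.
C: 2400 Ma lies in 2500–2300 Ma, so Siderian.
Oldest = 2400 Ma, youngest = 602 Ma → span 1798 Myr.

A — Tonian; B — Ediacaran; C — Siderian; span 1798 million years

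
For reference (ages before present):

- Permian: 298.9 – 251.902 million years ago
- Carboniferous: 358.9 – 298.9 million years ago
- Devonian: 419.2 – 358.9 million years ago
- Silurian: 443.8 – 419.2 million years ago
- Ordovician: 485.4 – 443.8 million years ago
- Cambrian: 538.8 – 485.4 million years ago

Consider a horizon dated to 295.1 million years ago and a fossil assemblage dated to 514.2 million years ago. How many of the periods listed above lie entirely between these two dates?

4

514.2 Ma sits inside the Cambrian (538.8–485.4) and 295.1 Ma inside the Permian (298.9–251.902); neither of those is wholly between the two dates.
The listed periods lying completely between them are Ordovician, Silurian, Devonian, Carboniferous — 4 in all.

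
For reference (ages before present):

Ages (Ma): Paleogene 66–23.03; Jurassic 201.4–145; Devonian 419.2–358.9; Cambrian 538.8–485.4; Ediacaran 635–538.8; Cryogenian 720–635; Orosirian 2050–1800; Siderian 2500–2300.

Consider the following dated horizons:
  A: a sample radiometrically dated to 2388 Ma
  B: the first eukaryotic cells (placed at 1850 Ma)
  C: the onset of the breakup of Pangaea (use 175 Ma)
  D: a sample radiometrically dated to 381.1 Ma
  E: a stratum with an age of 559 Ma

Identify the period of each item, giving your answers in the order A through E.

A — Siderian; B — Orosirian; C — Jurassic; D — Devonian; E — Ediacaran

A: 2388 Ma lies in 2500–2300 Ma, so Siderian.
B: 1850 Ma lies in 2050–1800 Ma, so Orosirian.
C: 175 Ma lies in 201.4–145 Ma, so Jurassic.
D: 381.1 Ma lies in 419.2–358.9 Ma, so Devonian.
E: 559 Ma lies in 635–538.8 Ma, so Ediacaran.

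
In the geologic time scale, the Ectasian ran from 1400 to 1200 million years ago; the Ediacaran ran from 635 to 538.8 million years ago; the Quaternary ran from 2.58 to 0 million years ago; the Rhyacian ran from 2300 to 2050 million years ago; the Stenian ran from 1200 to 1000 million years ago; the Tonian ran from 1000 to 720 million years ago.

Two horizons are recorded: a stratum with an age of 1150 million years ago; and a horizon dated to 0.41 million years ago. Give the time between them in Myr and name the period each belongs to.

Elapsed time: 1150 − 0.41 = 1149.59 Myr.
1150 Ma lies within 1200–1000 Ma: Stenian.
0.41 Ma lies within 2.58–0 Ma: Quaternary.

1149.59 million years apart; the first in the Stenian, the second in the Quaternary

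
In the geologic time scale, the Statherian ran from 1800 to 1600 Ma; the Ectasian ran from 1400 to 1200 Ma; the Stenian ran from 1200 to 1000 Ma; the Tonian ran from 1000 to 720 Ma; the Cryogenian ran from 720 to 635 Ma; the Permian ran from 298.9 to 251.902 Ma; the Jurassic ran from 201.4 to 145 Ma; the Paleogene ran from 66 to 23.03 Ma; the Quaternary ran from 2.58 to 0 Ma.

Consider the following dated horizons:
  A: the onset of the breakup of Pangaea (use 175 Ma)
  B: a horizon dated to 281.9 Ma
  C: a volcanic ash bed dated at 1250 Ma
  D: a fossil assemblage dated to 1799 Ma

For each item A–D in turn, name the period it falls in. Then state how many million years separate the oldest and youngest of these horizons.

A — Jurassic; B — Permian; C — Ectasian; D — Statherian; span 1624 million years

A: 175 Ma lies in 201.4–145 Ma, so Jurassic.
B: 281.9 Ma lies in 298.9–251.902 Ma, so Permian.
C: 1250 Ma lies in 1400–1200 Ma, so Ectasian.
D: 1799 Ma lies in 1800–1600 Ma, so Statherian.
Oldest = 1799 Ma, youngest = 175 Ma → span 1624 Myr.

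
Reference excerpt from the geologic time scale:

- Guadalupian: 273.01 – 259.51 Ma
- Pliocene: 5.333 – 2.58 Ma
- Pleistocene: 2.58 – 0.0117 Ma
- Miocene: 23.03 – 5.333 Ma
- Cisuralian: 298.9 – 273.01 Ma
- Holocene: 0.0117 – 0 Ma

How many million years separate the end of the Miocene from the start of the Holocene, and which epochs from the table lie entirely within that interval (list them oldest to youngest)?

5.3213 million years; Pliocene, Pleistocene

The Miocene closes at 5.333 Ma and the Holocene opens at 0.0117 Ma, so the interval is 5.333 − 0.0117 = 5.3213 Myr.
An epoch fits inside if it starts at or after 5.333 Ma and ends at or before 0.0117 Ma; oldest first that gives Pliocene, Pleistocene.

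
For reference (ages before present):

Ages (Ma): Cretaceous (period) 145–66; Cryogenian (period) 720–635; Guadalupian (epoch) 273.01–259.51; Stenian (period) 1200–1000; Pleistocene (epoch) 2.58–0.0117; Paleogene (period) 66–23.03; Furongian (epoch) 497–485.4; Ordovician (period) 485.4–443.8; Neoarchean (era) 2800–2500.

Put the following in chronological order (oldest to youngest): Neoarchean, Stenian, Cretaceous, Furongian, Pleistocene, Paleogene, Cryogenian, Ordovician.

Read off each span (Ma): Neoarchean 2800–2500; Stenian 1200–1000; Cretaceous 145–66; Furongian 497–485.4; Pleistocene 2.58–0.0117; Paleogene 66–23.03; Cryogenian 720–635; Ordovician 485.4–443.8.
Larger Ma is older, so oldest→youngest is Neoarchean, Stenian, Cryogenian, Furongian, Ordovician, Cretaceous, Paleogene, Pleistocene.

Neoarchean, then Stenian, then Cryogenian, then Furongian, then Ordovician, then Cretaceous, then Paleogene, then Pleistocene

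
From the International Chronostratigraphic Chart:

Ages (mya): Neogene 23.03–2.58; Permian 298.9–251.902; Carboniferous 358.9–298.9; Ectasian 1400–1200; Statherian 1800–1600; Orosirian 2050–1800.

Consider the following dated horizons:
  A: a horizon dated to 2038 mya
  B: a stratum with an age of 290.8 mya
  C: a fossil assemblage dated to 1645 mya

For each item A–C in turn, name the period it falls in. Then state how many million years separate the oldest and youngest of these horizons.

Match each age against the start–end ranges in the excerpt: A = 2038 Ma → Orosirian (2050–1800); B = 290.8 Ma → Permian (298.9–251.902); C = 1645 Ma → Statherian (1800–1600).
The largest age is 2038 Ma and the smallest is 290.8 Ma; their difference is 1747.2 Myr.

A — Orosirian; B — Permian; C — Statherian; span 1747.2 million years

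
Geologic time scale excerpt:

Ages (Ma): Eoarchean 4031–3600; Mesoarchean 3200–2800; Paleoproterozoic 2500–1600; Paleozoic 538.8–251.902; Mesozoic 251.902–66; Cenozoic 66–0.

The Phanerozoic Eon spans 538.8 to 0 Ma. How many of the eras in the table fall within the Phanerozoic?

3

Eras inside 538.8–0 Ma: Paleozoic, Mesozoic, Cenozoic — 3 in total.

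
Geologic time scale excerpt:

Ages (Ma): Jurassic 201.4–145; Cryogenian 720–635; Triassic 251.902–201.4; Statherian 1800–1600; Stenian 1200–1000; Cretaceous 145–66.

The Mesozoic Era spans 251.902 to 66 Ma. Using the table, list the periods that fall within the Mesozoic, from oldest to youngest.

Triassic, Jurassic, Cretaceous

Periods with both bounds inside 251.902–66 Ma: Triassic (251.902–201.4), Jurassic (201.4–145), Cretaceous (145–66).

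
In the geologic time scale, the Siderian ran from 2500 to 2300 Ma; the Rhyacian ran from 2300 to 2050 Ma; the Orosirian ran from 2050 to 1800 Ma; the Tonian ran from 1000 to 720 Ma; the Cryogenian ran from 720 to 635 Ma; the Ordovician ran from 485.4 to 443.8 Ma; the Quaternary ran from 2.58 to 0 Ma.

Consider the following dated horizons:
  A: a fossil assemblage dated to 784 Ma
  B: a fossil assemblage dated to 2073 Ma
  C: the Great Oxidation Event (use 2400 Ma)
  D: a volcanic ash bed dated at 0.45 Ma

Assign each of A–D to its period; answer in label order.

A — Tonian; B — Rhyacian; C — Siderian; D — Quaternary

Match each age against the start–end ranges in the excerpt: A = 784 Ma → Tonian (1000–720); B = 2073 Ma → Rhyacian (2300–2050); C = 2400 Ma → Siderian (2500–2300); D = 0.45 Ma → Quaternary (2.58–0).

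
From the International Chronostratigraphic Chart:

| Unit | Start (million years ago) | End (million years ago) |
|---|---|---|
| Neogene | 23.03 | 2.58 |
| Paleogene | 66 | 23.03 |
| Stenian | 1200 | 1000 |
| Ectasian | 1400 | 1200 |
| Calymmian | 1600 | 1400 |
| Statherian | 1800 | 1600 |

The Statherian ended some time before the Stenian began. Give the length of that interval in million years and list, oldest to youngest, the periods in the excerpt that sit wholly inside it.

The Statherian closes at 1600 Ma and the Stenian opens at 1200 Ma, so the interval is 1600 − 1200 = 400 Myr.
A period fits inside if it starts at or after 1600 Ma and ends at or before 1200 Ma; oldest first that gives Calymmian, Ectasian.

400 million years; Calymmian, Ectasian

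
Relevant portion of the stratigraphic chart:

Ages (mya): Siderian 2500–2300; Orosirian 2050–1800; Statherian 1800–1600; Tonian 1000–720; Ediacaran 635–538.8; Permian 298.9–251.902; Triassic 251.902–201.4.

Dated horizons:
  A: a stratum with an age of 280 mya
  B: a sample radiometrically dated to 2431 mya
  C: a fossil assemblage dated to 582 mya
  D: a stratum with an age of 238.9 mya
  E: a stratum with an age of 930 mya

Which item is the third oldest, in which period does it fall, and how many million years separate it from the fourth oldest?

C, in the Ediacaran; 302 million years to A

Sorted oldest-first by Ma: B (2431), E (930), C (582), A (280), D (238.9).
The third oldest is C at 582 Ma, which lies in 635–538.8 Ma: the Ediacaran.
The fourth oldest is A at 280 Ma; separation = |582 − 280| = 302 Myr.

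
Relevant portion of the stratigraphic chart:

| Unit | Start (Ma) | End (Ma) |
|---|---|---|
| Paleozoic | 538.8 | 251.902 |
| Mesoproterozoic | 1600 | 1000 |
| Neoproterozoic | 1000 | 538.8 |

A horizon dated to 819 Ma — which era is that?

Neoproterozoic

819 Ma lies between 1000 and 538.8 Ma, so it falls in the Neoproterozoic.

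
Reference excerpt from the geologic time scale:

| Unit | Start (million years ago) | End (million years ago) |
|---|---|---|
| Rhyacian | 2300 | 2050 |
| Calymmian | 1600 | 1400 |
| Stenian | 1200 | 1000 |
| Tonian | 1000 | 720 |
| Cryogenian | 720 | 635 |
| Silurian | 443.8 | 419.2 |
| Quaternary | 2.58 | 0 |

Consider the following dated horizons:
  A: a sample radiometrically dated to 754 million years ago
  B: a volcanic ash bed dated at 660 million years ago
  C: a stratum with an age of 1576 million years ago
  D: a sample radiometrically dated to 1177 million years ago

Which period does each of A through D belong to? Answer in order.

Match each age against the start–end ranges in the excerpt: A = 754 Ma → Tonian (1000–720); B = 660 Ma → Cryogenian (720–635); C = 1576 Ma → Calymmian (1600–1400); D = 1177 Ma → Stenian (1200–1000).

A — Tonian; B — Cryogenian; C — Calymmian; D — Stenian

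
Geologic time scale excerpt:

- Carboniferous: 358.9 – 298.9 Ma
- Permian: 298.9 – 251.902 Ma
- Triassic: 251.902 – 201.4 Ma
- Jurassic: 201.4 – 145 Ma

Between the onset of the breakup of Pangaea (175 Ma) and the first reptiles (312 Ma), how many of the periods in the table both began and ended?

2

The older date is 312 Ma and the younger is 175 Ma.
Periods with start < 312 and end > 175 Ma: Permian (298.9–251.902), Triassic (251.902–201.4).
That is 2 complete periods.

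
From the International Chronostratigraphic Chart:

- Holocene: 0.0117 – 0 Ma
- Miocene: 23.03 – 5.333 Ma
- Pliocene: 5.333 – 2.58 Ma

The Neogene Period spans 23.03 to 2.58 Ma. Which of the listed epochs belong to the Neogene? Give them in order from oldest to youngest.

Miocene, Pliocene

Epochs with both bounds inside 23.03–2.58 Ma: Miocene (23.03–5.333), Pliocene (5.333–2.58).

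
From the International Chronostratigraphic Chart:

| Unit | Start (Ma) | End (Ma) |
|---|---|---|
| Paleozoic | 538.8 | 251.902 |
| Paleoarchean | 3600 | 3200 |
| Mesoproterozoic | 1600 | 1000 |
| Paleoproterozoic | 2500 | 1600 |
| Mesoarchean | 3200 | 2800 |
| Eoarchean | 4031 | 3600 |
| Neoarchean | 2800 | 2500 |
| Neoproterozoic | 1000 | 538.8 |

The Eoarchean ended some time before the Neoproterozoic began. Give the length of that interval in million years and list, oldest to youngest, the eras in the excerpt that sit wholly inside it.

2600 million years; Paleoarchean, Mesoarchean, Neoarchean, Paleoproterozoic, Mesoproterozoic

The Eoarchean closes at 3600 Ma and the Neoproterozoic opens at 1000 Ma, so the interval is 3600 − 1000 = 2600 Myr.
An era fits inside if it starts at or after 3600 Ma and ends at or before 1000 Ma; oldest first that gives Paleoarchean, Mesoarchean, Neoarchean, Paleoproterozoic, Mesoproterozoic.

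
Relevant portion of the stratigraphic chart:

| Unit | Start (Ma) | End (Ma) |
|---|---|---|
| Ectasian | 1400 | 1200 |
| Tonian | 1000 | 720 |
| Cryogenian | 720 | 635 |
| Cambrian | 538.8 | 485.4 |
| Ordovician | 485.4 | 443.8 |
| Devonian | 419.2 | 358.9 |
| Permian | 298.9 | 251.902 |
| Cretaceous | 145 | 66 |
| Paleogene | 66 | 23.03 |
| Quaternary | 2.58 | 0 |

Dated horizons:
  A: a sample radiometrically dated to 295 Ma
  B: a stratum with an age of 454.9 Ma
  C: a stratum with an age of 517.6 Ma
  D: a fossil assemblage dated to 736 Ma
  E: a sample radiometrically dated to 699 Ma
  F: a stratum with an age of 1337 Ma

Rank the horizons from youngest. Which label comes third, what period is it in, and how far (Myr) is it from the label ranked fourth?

C, in the Cambrian; 181.4 million years to E

Sorted youngest-first by Ma: A (295), B (454.9), C (517.6), E (699), D (736), F (1337).
The third youngest is C at 517.6 Ma, which lies in 538.8–485.4 Ma: the Cambrian.
The fourth youngest is E at 699 Ma; separation = |517.6 − 699| = 181.4 Myr.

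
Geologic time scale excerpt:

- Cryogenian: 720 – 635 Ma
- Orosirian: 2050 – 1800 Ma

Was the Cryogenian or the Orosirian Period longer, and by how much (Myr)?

Orosirian, by 165 million years

Cryogenian: 720 − 635 = 85 Myr.
Orosirian: 2050 − 1800 = 250 Myr.
Difference: 250 − 85 = 165 Myr, so the Orosirian was longer.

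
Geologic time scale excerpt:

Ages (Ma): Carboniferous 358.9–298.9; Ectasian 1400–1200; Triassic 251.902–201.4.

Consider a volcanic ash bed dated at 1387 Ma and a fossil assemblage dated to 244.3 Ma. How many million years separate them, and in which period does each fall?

1142.7 million years apart; the first in the Ectasian, the second in the Triassic

Elapsed time: 1387 − 244.3 = 1142.7 Myr.
1387 Ma lies within 1400–1200 Ma: Ectasian.
244.3 Ma lies within 251.902–201.4 Ma: Triassic.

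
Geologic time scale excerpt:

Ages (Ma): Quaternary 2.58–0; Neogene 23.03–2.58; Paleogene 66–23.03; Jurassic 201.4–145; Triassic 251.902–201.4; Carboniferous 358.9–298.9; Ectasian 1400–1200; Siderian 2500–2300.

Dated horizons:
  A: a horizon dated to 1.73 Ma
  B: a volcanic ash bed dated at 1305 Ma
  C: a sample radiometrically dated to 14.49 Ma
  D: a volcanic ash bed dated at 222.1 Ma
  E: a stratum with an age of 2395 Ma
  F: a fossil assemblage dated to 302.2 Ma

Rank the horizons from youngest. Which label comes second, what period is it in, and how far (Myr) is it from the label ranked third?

Smaller Ma means younger, so youngest first: A 1.73 < C 14.49 < D 222.1 < F 302.2 < B 1305 < E 2395.
Counting 2 along gives C (14.49 Ma); the excerpt puts that inside the Neogene, 23.03–2.58 Ma.
Next in line is D (222.1 Ma), and 222.1 − 14.49 = 207.61 Myr.

C, in the Neogene; 207.61 million years to D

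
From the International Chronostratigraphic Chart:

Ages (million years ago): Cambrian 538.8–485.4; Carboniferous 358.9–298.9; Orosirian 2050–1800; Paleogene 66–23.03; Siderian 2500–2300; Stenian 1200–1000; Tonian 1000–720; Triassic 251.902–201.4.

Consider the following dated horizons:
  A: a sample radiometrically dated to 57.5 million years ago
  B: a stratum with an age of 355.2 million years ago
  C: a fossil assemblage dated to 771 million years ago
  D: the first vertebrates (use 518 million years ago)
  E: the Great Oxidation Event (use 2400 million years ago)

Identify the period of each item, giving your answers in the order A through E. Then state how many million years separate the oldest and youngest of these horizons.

A — Paleogene; B — Carboniferous; C — Tonian; D — Cambrian; E — Siderian; span 2342.5 million years

A: 57.5 Ma lies in 66–23.03 Ma, so Paleogene.
B: 355.2 Ma lies in 358.9–298.9 Ma, so Carboniferous.
C: 771 Ma lies in 1000–720 Ma, so Tonian.
D: 518 Ma lies in 538.8–485.4 Ma, so Cambrian.
E: 2400 Ma lies in 2500–2300 Ma, so Siderian.
Oldest = 2400 Ma, youngest = 57.5 Ma → span 2342.5 Myr.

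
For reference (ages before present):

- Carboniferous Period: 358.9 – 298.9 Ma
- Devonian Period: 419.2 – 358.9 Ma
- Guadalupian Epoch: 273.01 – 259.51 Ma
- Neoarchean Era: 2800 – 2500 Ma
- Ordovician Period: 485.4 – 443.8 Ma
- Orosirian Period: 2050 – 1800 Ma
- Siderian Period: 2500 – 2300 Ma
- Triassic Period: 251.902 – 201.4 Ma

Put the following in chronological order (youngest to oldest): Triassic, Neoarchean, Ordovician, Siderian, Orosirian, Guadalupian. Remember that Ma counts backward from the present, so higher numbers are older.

Sorting by start age (ascending Ma, since larger Ma = older): Triassic began 251.902, Guadalupian began 273.01, Ordovician began 485.4, Orosirian began 2050, Siderian began 2500, Neoarchean began 2800.

Triassic, Guadalupian, Ordovician, Orosirian, Siderian, Neoarchean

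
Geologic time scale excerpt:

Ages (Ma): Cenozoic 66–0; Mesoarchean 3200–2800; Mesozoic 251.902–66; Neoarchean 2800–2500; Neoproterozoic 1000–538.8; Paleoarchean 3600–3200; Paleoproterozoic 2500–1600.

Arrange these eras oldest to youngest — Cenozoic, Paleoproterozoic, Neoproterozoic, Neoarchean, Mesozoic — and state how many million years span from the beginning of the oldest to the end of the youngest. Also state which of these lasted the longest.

Neoarchean → Paleoproterozoic → Neoproterozoic → Mesozoic → Cenozoic; total span 2800 Myr; longest is Paleoproterozoic

From the excerpt: Cenozoic 66–0; Paleoproterozoic 2500–1600; Neoproterozoic 1000–538.8; Neoarchean 2800–2500; Mesozoic 251.902–66 (Ma).
Larger Ma is earlier, so the oldest is Neoarchean and the youngest is Cenozoic; oldest to youngest: Neoarchean, Paleoproterozoic, Neoproterozoic, Mesozoic, Cenozoic.
Oldest start 2800 minus youngest end 0 gives 2800 Myr overall.
Individual lengths (start − end): Neoproterozoic 461.2; Neoarchean 300; Mesozoic 185.902; Paleoproterozoic 900; Cenozoic 66. The largest is Paleoproterozoic at 900 Myr.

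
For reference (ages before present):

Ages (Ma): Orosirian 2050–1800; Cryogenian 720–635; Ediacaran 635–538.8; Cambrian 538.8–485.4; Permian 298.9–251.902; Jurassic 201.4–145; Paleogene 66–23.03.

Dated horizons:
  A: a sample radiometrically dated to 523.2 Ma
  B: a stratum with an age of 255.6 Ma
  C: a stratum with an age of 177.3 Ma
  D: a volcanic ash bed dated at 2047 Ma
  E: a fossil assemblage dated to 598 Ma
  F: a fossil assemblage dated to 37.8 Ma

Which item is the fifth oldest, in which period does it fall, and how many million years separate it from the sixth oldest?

Larger Ma means older, so oldest first: D 2047 > E 598 > A 523.2 > B 255.6 > C 177.3 > F 37.8.
Counting 5 along gives C (177.3 Ma); the excerpt puts that inside the Jurassic, 201.4–145 Ma.
Next in line is F (37.8 Ma), and 177.3 − 37.8 = 139.5 Myr.

C, in the Jurassic; 139.5 million years to F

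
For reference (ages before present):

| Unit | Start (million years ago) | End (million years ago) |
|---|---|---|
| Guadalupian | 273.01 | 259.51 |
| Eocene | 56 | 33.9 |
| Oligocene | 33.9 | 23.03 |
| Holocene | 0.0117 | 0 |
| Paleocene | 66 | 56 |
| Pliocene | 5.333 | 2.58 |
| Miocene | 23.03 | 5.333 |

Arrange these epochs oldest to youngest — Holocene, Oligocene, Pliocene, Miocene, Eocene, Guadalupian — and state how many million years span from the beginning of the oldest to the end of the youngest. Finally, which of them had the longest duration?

Guadalupian, Eocene, Oligocene, Miocene, Pliocene, Holocene; total span 273.01 Myr; longest is Eocene

From the excerpt: Holocene 0.0117–0; Oligocene 33.9–23.03; Pliocene 5.333–2.58; Miocene 23.03–5.333; Eocene 56–33.9; Guadalupian 273.01–259.51 (Ma).
Larger Ma is earlier, so the oldest is Guadalupian and the youngest is Holocene; oldest to youngest: Guadalupian, Eocene, Oligocene, Miocene, Pliocene, Holocene.
Oldest start 273.01 minus youngest end 0 gives 273.01 Myr overall.
Individual lengths (start − end): Oligocene 10.87; Holocene 0.0117; Miocene 17.697; Guadalupian 13.5; Eocene 22.1; Pliocene 2.753. The largest is Eocene at 22.1 Myr.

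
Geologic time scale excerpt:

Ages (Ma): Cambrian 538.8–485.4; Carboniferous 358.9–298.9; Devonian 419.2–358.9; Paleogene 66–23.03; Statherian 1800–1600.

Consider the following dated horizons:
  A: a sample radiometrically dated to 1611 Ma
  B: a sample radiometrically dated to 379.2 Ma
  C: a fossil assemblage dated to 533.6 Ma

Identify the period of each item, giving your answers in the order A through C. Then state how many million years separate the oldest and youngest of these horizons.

A — Statherian; B — Devonian; C — Cambrian; span 1231.8 million years

Match each age against the start–end ranges in the excerpt: A = 1611 Ma → Statherian (1800–1600); B = 379.2 Ma → Devonian (419.2–358.9); C = 533.6 Ma → Cambrian (538.8–485.4).
The largest age is 1611 Ma and the smallest is 379.2 Ma; their difference is 1231.8 Myr.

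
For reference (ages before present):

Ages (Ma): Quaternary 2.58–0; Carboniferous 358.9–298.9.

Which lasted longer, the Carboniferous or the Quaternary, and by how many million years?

Carboniferous: 358.9 − 298.9 = 60 Myr.
Quaternary: 2.58 − 0 = 2.58 Myr.
Difference: 60 − 2.58 = 57.42 Myr, so the Carboniferous was longer.

Carboniferous, by 57.42 million years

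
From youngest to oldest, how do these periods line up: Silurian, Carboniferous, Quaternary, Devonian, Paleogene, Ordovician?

Group by era (each group listed oldest first) — Paleozoic: Ordovician, Silurian, Devonian, Carboniferous; Cenozoic: Paleogene, Quaternary. The eras run Paleozoic → Mesozoic → Cenozoic. Concatenating the groups in that era order and then reversing gives youngest to oldest.

Quaternary → Paleogene → Carboniferous → Devonian → Silurian → Ordovician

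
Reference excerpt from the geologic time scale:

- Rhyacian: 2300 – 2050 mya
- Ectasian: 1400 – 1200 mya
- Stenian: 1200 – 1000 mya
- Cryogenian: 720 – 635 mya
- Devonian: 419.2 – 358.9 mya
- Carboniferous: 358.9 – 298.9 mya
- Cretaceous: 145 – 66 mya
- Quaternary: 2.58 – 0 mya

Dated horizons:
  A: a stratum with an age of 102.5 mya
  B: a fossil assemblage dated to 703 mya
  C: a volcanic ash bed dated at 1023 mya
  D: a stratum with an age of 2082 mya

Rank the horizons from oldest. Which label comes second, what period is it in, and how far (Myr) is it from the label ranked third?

C, in the Stenian; 320 million years to B

Larger Ma means older, so oldest first: D 2082 > C 1023 > B 703 > A 102.5.
Counting 2 along gives C (1023 Ma); the excerpt puts that inside the Stenian, 1200–1000 Ma.
Next in line is B (703 Ma), and 1023 − 703 = 320 Myr.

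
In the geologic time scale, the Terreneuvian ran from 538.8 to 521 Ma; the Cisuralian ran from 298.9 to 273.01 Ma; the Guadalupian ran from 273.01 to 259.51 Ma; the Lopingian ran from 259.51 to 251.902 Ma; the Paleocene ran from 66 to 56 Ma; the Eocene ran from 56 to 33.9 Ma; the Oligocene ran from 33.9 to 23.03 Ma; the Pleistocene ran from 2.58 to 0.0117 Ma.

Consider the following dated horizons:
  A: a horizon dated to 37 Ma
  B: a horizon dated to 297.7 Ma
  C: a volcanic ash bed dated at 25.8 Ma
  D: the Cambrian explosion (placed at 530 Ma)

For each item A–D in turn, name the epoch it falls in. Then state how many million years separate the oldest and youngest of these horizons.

A — Eocene; B — Cisuralian; C — Oligocene; D — Terreneuvian; span 504.2 million years

Match each age against the start–end ranges in the excerpt: A = 37 Ma → Eocene (56–33.9); B = 297.7 Ma → Cisuralian (298.9–273.01); C = 25.8 Ma → Oligocene (33.9–23.03); D = 530 Ma → Terreneuvian (538.8–521).
The largest age is 530 Ma and the smallest is 25.8 Ma; their difference is 504.2 Myr.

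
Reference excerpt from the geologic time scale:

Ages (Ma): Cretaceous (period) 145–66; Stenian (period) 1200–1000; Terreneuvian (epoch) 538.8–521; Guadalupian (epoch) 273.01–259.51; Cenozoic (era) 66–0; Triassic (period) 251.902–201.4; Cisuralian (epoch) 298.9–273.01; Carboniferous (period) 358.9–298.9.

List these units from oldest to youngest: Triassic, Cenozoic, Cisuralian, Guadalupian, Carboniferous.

Carboniferous → Cisuralian → Guadalupian → Triassic → Cenozoic

The oldest of these is Carboniferous (starts 358.9 Ma) and the youngest is Cenozoic (ends 0 Ma).
In between, by decreasing start age: Cisuralian (298.9), Guadalupian (273.01), Triassic (251.902).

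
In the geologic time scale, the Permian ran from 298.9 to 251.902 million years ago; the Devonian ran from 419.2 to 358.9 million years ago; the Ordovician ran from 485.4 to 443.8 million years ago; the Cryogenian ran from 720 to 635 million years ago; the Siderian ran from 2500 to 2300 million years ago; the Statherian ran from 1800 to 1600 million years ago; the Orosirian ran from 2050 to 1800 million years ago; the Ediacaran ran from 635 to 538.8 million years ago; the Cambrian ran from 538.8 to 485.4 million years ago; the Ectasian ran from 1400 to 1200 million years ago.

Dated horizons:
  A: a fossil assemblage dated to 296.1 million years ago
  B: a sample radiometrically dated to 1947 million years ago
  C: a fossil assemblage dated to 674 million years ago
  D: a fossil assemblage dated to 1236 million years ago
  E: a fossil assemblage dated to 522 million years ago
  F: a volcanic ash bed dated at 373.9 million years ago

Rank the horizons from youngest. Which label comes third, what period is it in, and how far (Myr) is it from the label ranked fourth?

E, in the Cambrian; 152 million years to C

Smaller Ma means younger, so youngest first: A 296.1 < F 373.9 < E 522 < C 674 < D 1236 < B 1947.
Counting 3 along gives E (522 Ma); the excerpt puts that inside the Cambrian, 538.8–485.4 Ma.
Next in line is C (674 Ma), and 674 − 522 = 152 Myr.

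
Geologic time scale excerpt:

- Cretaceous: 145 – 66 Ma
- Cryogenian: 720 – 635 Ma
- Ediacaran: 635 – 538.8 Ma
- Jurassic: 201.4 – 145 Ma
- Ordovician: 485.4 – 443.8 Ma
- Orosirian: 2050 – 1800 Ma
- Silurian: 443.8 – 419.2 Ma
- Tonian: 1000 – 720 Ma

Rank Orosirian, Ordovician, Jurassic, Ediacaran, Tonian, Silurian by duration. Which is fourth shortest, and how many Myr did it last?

Start − end for each: Orosirian 2050 − 1800 = 250; Ordovician 485.4 − 443.8 = 41.6; Jurassic 201.4 − 145 = 56.4; Ediacaran 635 − 538.8 = 96.2; Tonian 1000 − 720 = 280; Silurian 443.8 − 419.2 = 24.6.
Ranking these from shortest: Silurian < Ordovician < Jurassic < Ediacaran < Orosirian < Tonian.
Position 4 in that ranking is Ediacaran, which lasted 96.2 Myr.

Ediacaran, 96.2 million years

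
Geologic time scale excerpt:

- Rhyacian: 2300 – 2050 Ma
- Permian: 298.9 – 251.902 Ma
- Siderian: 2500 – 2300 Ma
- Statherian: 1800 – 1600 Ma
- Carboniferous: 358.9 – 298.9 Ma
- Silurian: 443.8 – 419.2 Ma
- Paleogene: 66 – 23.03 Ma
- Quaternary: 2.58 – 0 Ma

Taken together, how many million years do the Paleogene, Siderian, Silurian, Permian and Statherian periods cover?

514.568 million years

Each duration: Paleogene = 42.97; Siderian = 200; Silurian = 24.6; Permian = 46.998; Statherian = 200.
Sum: 42.97 + 200 + 24.6 + 46.998 + 200 = 514.568 Myr.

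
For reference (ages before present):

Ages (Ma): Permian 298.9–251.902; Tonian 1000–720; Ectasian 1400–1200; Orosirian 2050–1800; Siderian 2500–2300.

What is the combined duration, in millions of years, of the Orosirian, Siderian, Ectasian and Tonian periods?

Each duration: Orosirian = 250; Siderian = 200; Ectasian = 200; Tonian = 280.
Sum: 250 + 200 + 200 + 280 = 930 Myr.

930 million years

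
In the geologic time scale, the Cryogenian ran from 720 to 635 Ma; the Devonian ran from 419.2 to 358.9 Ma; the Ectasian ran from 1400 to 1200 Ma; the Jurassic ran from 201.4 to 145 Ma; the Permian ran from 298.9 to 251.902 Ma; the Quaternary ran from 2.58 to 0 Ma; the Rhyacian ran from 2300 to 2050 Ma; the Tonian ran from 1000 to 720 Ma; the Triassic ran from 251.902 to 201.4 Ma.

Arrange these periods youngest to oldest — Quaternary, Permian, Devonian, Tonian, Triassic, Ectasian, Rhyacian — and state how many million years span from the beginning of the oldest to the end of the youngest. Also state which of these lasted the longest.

Quaternary → Triassic → Permian → Devonian → Tonian → Ectasian → Rhyacian; total span 2300 Myr; longest is Tonian

From the excerpt: Quaternary 2.58–0; Permian 298.9–251.902; Devonian 419.2–358.9; Tonian 1000–720; Triassic 251.902–201.4; Ectasian 1400–1200; Rhyacian 2300–2050 (Ma).
Larger Ma is earlier, so the oldest is Rhyacian and the youngest is Quaternary; youngest to oldest: Quaternary, Triassic, Permian, Devonian, Tonian, Ectasian, Rhyacian.
Oldest start 2300 minus youngest end 0 gives 2300 Myr overall.
Individual lengths (start − end): Quaternary 2.58; Ectasian 200; Triassic 50.502; Tonian 280; Rhyacian 250; Devonian 60.3; Permian 46.998. The largest is Tonian at 280 Myr.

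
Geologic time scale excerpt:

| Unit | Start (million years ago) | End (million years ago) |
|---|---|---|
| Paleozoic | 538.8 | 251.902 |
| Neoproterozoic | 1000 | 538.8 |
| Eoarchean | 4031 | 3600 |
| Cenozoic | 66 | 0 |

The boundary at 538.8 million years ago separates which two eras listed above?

Neoproterozoic and Paleozoic

The Neoproterozoic ends at 538.8 million years ago and the Paleozoic begins at 538.8 million years ago, so they share that boundary.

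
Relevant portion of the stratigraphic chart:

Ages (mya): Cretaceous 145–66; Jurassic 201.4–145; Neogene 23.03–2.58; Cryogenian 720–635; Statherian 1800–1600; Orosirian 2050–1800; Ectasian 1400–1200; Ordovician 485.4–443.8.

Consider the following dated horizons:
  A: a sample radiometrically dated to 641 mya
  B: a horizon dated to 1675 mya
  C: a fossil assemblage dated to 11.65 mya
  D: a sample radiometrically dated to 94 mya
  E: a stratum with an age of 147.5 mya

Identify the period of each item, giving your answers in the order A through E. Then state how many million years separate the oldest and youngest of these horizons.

A — Cryogenian; B — Statherian; C — Neogene; D — Cretaceous; E — Jurassic; span 1663.35 million years

Match each age against the start–end ranges in the excerpt: A = 641 Ma → Cryogenian (720–635); B = 1675 Ma → Statherian (1800–1600); C = 11.65 Ma → Neogene (23.03–2.58); D = 94 Ma → Cretaceous (145–66); E = 147.5 Ma → Jurassic (201.4–145).
The largest age is 1675 Ma and the smallest is 11.65 Ma; their difference is 1663.35 Myr.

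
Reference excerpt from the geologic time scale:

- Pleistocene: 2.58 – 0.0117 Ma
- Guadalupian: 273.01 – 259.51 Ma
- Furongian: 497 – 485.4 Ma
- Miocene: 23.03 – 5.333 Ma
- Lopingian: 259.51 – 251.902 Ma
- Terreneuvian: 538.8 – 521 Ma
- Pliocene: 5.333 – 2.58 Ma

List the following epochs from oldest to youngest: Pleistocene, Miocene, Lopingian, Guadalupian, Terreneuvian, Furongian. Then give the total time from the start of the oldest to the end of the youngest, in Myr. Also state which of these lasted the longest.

Terreneuvian, Furongian, Guadalupian, Lopingian, Miocene, Pleistocene; total span 538.7883 Myr; longest is Terreneuvian

Start ages (Ma): Terreneuvian 538.8, Furongian 497, Guadalupian 273.01, Lopingian 259.51, Miocene 23.03, Pleistocene 2.58.
Ordered oldest to youngest: Terreneuvian, Furongian, Guadalupian, Lopingian, Miocene, Pleistocene.
Span = 538.8 − 0.0117 = 538.7883 Myr.
Durations: Furongian 11.6, Lopingian 7.608, Pleistocene 2.5683, Terreneuvian 17.8, Miocene 17.697, Guadalupian 13.5 → longest is Terreneuvian (17.8 Myr).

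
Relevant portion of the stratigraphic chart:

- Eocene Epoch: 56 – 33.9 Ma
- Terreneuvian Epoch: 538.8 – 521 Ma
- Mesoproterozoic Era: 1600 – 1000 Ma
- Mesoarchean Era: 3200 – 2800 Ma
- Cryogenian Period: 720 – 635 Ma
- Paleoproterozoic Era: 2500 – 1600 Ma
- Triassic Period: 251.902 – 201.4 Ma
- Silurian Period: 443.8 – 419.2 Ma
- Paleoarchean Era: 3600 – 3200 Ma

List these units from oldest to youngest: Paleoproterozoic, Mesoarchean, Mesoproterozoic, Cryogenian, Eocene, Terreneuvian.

The oldest of these is Mesoarchean (starts 3200 Ma) and the youngest is Eocene (ends 33.9 Ma).
In between, by decreasing start age: Paleoproterozoic (2500), Mesoproterozoic (1600), Cryogenian (720), Terreneuvian (538.8).

Mesoarchean → Paleoproterozoic → Mesoproterozoic → Cryogenian → Terreneuvian → Eocene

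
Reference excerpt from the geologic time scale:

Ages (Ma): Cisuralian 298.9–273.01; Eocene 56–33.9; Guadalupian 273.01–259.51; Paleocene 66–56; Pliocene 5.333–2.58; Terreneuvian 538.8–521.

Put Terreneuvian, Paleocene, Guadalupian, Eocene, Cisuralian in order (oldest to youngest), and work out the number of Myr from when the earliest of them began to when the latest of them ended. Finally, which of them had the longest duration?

Terreneuvian → Cisuralian → Guadalupian → Paleocene → Eocene; total span 504.9 Myr; longest is Cisuralian

From the excerpt: Terreneuvian 538.8–521; Paleocene 66–56; Guadalupian 273.01–259.51; Eocene 56–33.9; Cisuralian 298.9–273.01 (Ma).
Larger Ma is earlier, so the oldest is Terreneuvian and the youngest is Eocene; oldest to youngest: Terreneuvian, Cisuralian, Guadalupian, Paleocene, Eocene.
Oldest start 538.8 minus youngest end 33.9 gives 504.9 Myr overall.
Individual lengths (start − end): Eocene 22.1; Terreneuvian 17.8; Guadalupian 13.5; Paleocene 10; Cisuralian 25.89. The largest is Cisuralian at 25.89 Myr.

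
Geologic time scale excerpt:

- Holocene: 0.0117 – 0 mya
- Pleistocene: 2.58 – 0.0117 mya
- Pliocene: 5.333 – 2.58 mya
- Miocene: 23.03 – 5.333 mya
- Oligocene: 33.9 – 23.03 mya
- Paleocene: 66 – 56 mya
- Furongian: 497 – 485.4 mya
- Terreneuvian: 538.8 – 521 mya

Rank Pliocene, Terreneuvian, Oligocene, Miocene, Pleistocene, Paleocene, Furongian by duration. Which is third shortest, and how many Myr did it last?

Start − end for each: Pliocene 5.333 − 2.58 = 2.753; Terreneuvian 538.8 − 521 = 17.8; Oligocene 33.9 − 23.03 = 10.87; Miocene 23.03 − 5.333 = 17.697; Pleistocene 2.58 − 0.0117 = 2.5683; Paleocene 66 − 56 = 10; Furongian 497 − 485.4 = 11.6.
Ranking these from shortest: Pleistocene < Pliocene < Paleocene < Oligocene < Furongian < Miocene < Terreneuvian.
Position 3 in that ranking is Paleocene, which lasted 10 Myr.

Paleocene, 10 million years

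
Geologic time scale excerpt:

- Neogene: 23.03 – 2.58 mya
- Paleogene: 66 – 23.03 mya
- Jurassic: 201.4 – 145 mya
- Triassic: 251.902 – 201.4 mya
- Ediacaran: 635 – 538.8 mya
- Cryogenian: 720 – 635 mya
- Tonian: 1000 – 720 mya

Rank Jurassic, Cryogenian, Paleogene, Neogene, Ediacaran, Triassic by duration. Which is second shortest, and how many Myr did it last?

Durations: Jurassic 56.4; Cryogenian 85; Paleogene 42.97; Neogene 20.45; Ediacaran 96.2; Triassic 50.502 Myr.
Sorted shortest-first: Neogene (20.45), Paleogene (42.97), Triassic (50.502), Jurassic (56.4), Cryogenian (85), Ediacaran (96.2).
The second shortest is Paleogene at 42.97 Myr.

Paleogene, 42.97 million years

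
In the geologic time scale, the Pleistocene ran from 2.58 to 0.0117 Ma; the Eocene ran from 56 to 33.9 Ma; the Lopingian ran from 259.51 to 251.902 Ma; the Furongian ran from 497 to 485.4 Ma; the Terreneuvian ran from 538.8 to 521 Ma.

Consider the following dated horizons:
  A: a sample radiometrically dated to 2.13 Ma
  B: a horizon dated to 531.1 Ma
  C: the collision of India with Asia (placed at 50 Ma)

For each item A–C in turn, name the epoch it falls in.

A: 2.13 Ma lies in 2.58–0.0117 Ma, so Pleistocene.
B: 531.1 Ma lies in 538.8–521 Ma, so Terreneuvian.
C: 50 Ma lies in 56–33.9 Ma, so Eocene.

A — Pleistocene; B — Terreneuvian; C — Eocene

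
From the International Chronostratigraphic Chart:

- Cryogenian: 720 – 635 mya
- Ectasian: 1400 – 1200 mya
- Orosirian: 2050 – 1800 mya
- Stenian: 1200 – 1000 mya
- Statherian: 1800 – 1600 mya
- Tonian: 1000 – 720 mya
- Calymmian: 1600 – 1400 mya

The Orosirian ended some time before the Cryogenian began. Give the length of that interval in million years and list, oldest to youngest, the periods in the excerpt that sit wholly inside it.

End of Orosirian = 1800 Ma; start of Cryogenian = 720 Ma.
Gap = 1800 − 720 = 1080 Myr.
Periods wholly inside 1800–720 Ma: Statherian (1800–1600), Calymmian (1600–1400), Ectasian (1400–1200), Stenian (1200–1000), Tonian (1000–720).

1080 million years; Statherian, Calymmian, Ectasian, Stenian, Tonian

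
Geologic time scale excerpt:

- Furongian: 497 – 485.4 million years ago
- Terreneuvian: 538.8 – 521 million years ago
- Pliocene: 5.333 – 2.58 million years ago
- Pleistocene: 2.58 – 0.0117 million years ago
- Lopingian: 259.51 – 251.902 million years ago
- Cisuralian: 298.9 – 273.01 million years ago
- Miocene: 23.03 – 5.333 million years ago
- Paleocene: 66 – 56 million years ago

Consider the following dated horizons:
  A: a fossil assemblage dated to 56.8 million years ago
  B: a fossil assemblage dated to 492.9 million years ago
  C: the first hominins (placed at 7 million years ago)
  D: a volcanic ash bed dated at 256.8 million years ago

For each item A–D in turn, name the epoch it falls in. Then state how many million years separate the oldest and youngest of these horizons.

A — Paleocene; B — Furongian; C — Miocene; D — Lopingian; span 485.9 million years

Match each age against the start–end ranges in the excerpt: A = 56.8 Ma → Paleocene (66–56); B = 492.9 Ma → Furongian (497–485.4); C = 7 Ma → Miocene (23.03–5.333); D = 256.8 Ma → Lopingian (259.51–251.902).
The largest age is 492.9 Ma and the smallest is 7 Ma; their difference is 485.9 Myr.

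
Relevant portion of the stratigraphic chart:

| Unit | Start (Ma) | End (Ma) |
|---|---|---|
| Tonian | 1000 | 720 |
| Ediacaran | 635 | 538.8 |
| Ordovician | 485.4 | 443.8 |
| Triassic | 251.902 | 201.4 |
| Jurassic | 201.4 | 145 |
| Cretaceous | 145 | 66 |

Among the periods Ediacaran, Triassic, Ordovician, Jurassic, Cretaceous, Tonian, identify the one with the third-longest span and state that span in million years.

Cretaceous, 79 million years

Start − end for each: Ediacaran 635 − 538.8 = 96.2; Triassic 251.902 − 201.4 = 50.502; Ordovician 485.4 − 443.8 = 41.6; Jurassic 201.4 − 145 = 56.4; Cretaceous 145 − 66 = 79; Tonian 1000 − 720 = 280.
Ranking these from longest: Tonian > Ediacaran > Cretaceous > Jurassic > Triassic > Ordovician.
Position 3 in that ranking is Cretaceous, which lasted 79 Myr.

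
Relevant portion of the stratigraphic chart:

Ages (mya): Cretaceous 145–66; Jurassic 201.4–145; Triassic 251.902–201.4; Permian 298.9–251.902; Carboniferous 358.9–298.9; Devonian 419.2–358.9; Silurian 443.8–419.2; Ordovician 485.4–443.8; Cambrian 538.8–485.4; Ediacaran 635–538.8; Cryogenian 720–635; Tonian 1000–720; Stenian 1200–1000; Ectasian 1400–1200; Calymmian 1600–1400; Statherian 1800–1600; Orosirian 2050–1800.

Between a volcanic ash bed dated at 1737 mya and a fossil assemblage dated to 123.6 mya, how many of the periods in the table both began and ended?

14

The older date is 1737 Ma and the younger is 123.6 Ma.
Periods with start < 1737 and end > 123.6 Ma: Calymmian (1600–1400), Ectasian (1400–1200), Stenian (1200–1000), Tonian (1000–720), Cryogenian (720–635), Ediacaran (635–538.8), Cambrian (538.8–485.4), Ordovician (485.4–443.8), Silurian (443.8–419.2), Devonian (419.2–358.9), Carboniferous (358.9–298.9), Permian (298.9–251.902), Triassic (251.902–201.4), Jurassic (201.4–145).
That is 14 complete periods.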